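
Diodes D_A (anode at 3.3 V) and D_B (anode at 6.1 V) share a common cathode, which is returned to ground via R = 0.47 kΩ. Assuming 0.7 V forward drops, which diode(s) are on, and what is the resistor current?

Assume both conduct. Then node N would need to be at both 3.3−0.7 = 2.6 V and 6.1−0.7 = 5.4 V, which is impossible.
Assume only D_B conducts: V_N = 6.1 − 0.7 = 5.4 V, so I_R = 5.4/0.47 = 11.5 mA.
Check D_A: its anode-to-cathode voltage is 3.3 − 5.4 = -2.1 V < 0.7 V, so it is off. The assumption is consistent.

Only D_B conducts; I_R ≈ 11 mA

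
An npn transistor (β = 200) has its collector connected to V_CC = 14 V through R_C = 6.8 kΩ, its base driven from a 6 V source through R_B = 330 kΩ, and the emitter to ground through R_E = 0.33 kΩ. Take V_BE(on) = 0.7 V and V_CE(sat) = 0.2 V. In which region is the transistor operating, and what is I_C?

Assume active: I_B = (6 − 0.7)/(330 + 201×0.33) = 0.0134 mA, I_C = β·I_B = 2.67 mA.
Then V_CE = 14 − 2.67×6.8 − 2.69×0.33 = -5.07 V < 0.2 V — the active assumption fails.
Re-solve with V_CE = 0.2 V. KCL at the emitter: V_E/R_E = (V_BB−0.7−V_E)/R_B + (V_CC−0.2−V_E)/R_C, giving V_E = 0.643 V.
I_C = (V_CC − 0.2 − V_E)/R_C = (13.8 − 0.643)/6.8 = 1.93 mA.
Check: I_B = (5.3 − 0.643)/330 = 0.0141 mA, and β·I_B = 2.82 mA > I_C, confirming saturation.

saturation; I_C ≈ 1.9 mA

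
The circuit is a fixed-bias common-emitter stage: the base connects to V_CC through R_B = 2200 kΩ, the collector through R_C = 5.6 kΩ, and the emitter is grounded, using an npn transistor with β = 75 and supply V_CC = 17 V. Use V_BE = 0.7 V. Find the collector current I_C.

I_C ≈ 0.56 mA

Base loop: V_CC = I_B·R_B + V_BE, so I_B = (17 − 0.7)/2200 kΩ = 0.00741 mA.
In the active region I_C = β·I_B = 75 × 0.00741 = 0.556 mA.
Collector loop: V_CE = V_CC − I_C·R_C = 17 − 0.556×5.6 = 13.9 V.
Since V_CE = 13.9 V > V_CE(sat) ≈ 0.2 V, the transistor is in the active region as assumed.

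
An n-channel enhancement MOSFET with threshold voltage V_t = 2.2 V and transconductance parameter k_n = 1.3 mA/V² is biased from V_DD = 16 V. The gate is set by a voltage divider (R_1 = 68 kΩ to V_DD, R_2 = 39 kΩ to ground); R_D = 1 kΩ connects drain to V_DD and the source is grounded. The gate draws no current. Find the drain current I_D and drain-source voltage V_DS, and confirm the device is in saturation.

I_D ≈ 8.6 mA, V_DS ≈ 7.4 V

V_G = V_DD·R_2/(R_1+R_2) = 16×39/107 = 5.83 V. With the source grounded, V_GS = V_G = 5.83 V.
Assume saturation: I_D = (k_n/2)(V_GS − V_t)² = (1.3/2)×(5.83 − 2.2)² = 0.65×3.63² = 8.57 mA.
V_DS = V_DD − I_D·R_D = 16 − 8.57×1 = 7.43 V.
Saturation requires V_DS ≥ V_GS − V_t = 3.63 V; 7.43 ≥ 3.63 ✓.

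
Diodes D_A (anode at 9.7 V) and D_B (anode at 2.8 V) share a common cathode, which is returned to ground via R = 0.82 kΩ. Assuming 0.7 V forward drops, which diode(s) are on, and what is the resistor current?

Only D_A conducts; I_R ≈ 11 mA

Assume both conduct. Then node N would need to be at both 9.7−0.7 = 9 V and 2.8−0.7 = 2.1 V, which is impossible.
Assume only D_A conducts: V_N = 9.7 − 0.7 = 9 V, so I_R = 9/0.82 = 11 mA.
Check D_B: its anode-to-cathode voltage is 2.8 − 9 = -6.2 V < 0.7 V, so it is off. The assumption is consistent.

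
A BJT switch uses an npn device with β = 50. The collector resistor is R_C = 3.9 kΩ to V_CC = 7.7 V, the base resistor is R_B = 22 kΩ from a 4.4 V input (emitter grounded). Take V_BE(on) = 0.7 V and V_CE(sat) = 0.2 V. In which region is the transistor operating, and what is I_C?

Assume active: I_B = (4.4 − 0.7)/22 = 0.168 mA, giving I_C = β·I_B = 8.41 mA.
But then V_CE = 7.7 − 8.41×3.9 = -25.1 V < V_CE(sat) = 0.2 V — impossible in the active region.
So the transistor is saturated. With V_CE = 0.2 V, I_C = (V_CC − 0.2)/R_C = 7.5/3.9 = 1.92 mA.
Check: β·I_B = 8.41 mA > I_C = 1.92 mA, confirming saturation.

saturation; I_C ≈ 1.9 mA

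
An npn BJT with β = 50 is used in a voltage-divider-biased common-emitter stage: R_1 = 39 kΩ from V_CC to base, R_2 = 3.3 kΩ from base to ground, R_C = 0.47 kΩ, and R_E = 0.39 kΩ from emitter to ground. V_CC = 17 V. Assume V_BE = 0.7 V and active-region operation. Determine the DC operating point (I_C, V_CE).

Thevenize the base divider: V_Th = V_CC·R_2/(R_1+R_2) = 17×3.3/42.3 = 1.33 V, R_Th = R_1‖R_2 = 3.04 kΩ.
Base-emitter loop: V_Th = I_B·R_Th + V_BE + (β+1)I_B·R_E, so I_B = (1.33 − 0.7) / (3.04 + 51×0.39) = 0.0273 mA.
I_C = β·I_B = 50×0.0273 = 1.37 mA, and I_E = (β+1)I_B = 1.39 mA.
V_CE = V_CC − I_C·R_C − I_E·R_E = 17 − 1.37×0.47 − 1.39×0.39 = 15.8 V.
V_CE = 15.8 V > 0.2 V confirms active-region operation.

I_C ≈ 1.4 mA, V_CE ≈ 16 V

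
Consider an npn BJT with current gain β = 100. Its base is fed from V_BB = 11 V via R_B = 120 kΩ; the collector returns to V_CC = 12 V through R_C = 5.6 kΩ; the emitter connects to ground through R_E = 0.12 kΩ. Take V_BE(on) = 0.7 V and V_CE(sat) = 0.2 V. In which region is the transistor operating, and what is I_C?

saturation; I_C ≈ 2.1 mA

Assume active: I_B = (11 − 0.7)/(120 + 101×0.12) = 0.078 mA, I_C = β·I_B = 7.8 mA.
Then V_CE = 12 − 7.8×5.6 − 7.87×0.12 = -32.6 V < 0.2 V — the active assumption fails.
Re-solve with V_CE = 0.2 V. KCL at the emitter: V_E/R_E = (V_BB−0.7−V_E)/R_B + (V_CC−0.2−V_E)/R_C, giving V_E = 0.257 V.
I_C = (V_CC − 0.2 − V_E)/R_C = (11.8 − 0.257)/5.6 = 2.06 mA.
Check: I_B = (10.3 − 0.257)/120 = 0.0837 mA, and β·I_B = 8.37 mA > I_C, confirming saturation.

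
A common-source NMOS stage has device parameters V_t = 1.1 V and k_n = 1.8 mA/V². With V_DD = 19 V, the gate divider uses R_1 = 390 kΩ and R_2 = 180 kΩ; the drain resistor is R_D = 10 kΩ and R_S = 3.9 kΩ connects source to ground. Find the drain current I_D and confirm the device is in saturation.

V_G = V_DD·R_2/(R_1+R_2) = 19×180/570 = 6 V.
Assume saturation: I_D = (k_n/2)(V_GS − V_t)² with V_GS = V_G − I_D·R_S = 6 − 3.9·I_D.
Substituting gives 13.7·I_D² − 35.4·I_D + 21.6 = 0, with roots I_D = 0.988 or 1.6 mA.
The root I_D = 1.6 mA gives V_GS = -0.233 V ≤ V_t, so take I_D = 0.988 mA.
Then V_GS = 2.15 V and V_DS = V_DD − I_D(R_D+R_S) = 19 − 0.988×13.9 = 5.27 V.
Saturation requires V_DS ≥ V_GS − V_t = 1.05 V; 5.27 ≥ 1.05 ✓.

I_D ≈ 0.99 mA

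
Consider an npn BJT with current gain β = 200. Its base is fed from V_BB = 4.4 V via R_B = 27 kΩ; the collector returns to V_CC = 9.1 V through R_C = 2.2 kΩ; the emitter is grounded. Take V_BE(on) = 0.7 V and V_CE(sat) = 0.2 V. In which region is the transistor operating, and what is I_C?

saturation; I_C ≈ 4 mA

Assume active: I_B = (4.4 − 0.7)/27 = 0.137 mA, giving I_C = β·I_B = 27.4 mA.
But then V_CE = 9.1 − 27.4×2.2 = -51.2 V < V_CE(sat) = 0.2 V — impossible in the active region.
So the transistor is saturated. With V_CE = 0.2 V, I_C = (V_CC − 0.2)/R_C = 8.9/2.2 = 4.05 mA.
Check: β·I_B = 27.4 mA > I_C = 4.05 mA, confirming saturation.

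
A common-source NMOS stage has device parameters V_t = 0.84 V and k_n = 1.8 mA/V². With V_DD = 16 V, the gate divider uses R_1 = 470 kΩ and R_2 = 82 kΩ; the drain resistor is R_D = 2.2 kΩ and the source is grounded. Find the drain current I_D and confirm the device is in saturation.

I_D ≈ 2.1 mA

V_G = V_DD·R_2/(R_1+R_2) = 16×82/552 = 2.38 V. With the source grounded, V_GS = V_G = 2.38 V.
Assume saturation: I_D = (k_n/2)(V_GS − V_t)² = (1.8/2)×(2.38 − 0.84)² = 0.9×1.54² = 2.13 mA.
V_DS = V_DD − I_D·R_D = 16 − 2.13×2.2 = 11.3 V.
Saturation requires V_DS ≥ V_GS − V_t = 1.54 V; 11.3 ≥ 1.54 ✓.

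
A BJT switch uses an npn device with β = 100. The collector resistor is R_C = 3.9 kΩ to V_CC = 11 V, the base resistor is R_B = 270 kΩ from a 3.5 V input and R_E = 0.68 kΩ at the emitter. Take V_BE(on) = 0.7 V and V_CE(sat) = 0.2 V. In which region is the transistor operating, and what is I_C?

active; I_C ≈ 0.83 mA

Assume active. Base-emitter loop: I_B = (V_BB − V_BE)/(R_B + (β+1)R_E) = (3.5 − 0.7)/(270 + 101×0.68) = 0.00827 mA.
I_C = β·I_B = 100×0.00827 = 0.827 mA.
V_CE = V_CC − I_C·R_C − I_E·R_E = 11 − 0.827×3.9 − 0.835×0.68 = 7.21 V > V_CE(sat), so the active-region assumption holds.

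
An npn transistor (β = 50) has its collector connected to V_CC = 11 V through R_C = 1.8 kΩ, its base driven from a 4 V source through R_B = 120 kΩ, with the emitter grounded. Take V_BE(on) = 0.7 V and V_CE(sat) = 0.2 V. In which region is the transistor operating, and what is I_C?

Assume active. Base-emitter loop: I_B = (V_BB − V_BE)/R_B = (4 − 0.7)/120 = 0.0275 mA.
I_C = β·I_B = 50×0.0275 = 1.38 mA.
V_CE = V_CC − I_C·R_C = 11 − 1.38×1.8 = 8.53 V > V_CE(sat), so the active-region assumption holds.

active; I_C ≈ 1.4 mA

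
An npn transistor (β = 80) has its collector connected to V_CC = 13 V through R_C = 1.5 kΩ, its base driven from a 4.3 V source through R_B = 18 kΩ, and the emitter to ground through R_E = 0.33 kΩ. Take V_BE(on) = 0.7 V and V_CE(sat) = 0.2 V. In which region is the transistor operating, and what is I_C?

active; I_C ≈ 6.4 mA

Assume active. Base-emitter loop: I_B = (V_BB − V_BE)/(R_B + (β+1)R_E) = (4.3 − 0.7)/(18 + 81×0.33) = 0.0805 mA.
I_C = β·I_B = 80×0.0805 = 6.44 mA.
V_CE = V_CC − I_C·R_C − I_E·R_E = 13 − 6.44×1.5 − 6.52×0.33 = 1.19 V > V_CE(sat), so the active-region assumption holds.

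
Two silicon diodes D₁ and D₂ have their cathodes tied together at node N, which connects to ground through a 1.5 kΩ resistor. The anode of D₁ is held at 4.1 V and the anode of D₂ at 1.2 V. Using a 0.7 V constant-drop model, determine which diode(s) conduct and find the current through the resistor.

Only D₁ conducts; I_R ≈ 2.3 mA

Assume both conduct. Then node N would need to be at both 4.1−0.7 = 3.4 V and 1.2−0.7 = 0.5 V, which is impossible.
Assume only D₁ conducts: V_N = 4.1 − 0.7 = 3.4 V, so I_R = 3.4/1.5 = 2.27 mA.
Check D₂: its anode-to-cathode voltage is 1.2 − 3.4 = -2.2 V < 0.7 V, so it is off. The assumption is consistent.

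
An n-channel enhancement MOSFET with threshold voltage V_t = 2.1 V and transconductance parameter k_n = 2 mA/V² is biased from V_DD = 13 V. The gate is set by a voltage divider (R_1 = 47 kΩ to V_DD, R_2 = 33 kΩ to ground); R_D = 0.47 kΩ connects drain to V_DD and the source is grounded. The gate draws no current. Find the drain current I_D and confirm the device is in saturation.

I_D ≈ 11 mA

V_G = V_DD·R_2/(R_1+R_2) = 13×33/80 = 5.36 V. With the source grounded, V_GS = V_G = 5.36 V.
Assume saturation: I_D = (k_n/2)(V_GS − V_t)² = (2/2)×(5.36 − 2.1)² = 1×3.26² = 10.6 mA.
V_DS = V_DD − I_D·R_D = 13 − 10.6×0.47 = 8 V.
Saturation requires V_DS ≥ V_GS − V_t = 3.26 V; 8 ≥ 3.26 ✓.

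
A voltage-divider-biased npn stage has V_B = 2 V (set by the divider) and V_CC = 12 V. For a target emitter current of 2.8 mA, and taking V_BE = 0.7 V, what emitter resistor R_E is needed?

R_E ≈ 0.46 kΩ

V_E = V_B − V_BE = 2 − 0.7 = 1.3 V.
R_E = V_E / I_E = 1.3 / 2.8 = 0.464 kΩ.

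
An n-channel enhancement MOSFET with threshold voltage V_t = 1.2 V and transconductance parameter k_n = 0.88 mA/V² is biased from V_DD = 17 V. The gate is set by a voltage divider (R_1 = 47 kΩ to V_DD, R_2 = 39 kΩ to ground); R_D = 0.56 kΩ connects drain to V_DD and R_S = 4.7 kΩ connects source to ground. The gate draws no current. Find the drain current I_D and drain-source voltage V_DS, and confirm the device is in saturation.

V_G = V_DD·R_2/(R_1+R_2) = 17×39/86 = 7.71 V.
Assume saturation: I_D = (k_n/2)(V_GS − V_t)² with V_GS = V_G − I_D·R_S = 7.71 − 4.7·I_D.
Substituting gives 9.72·I_D² − 27.9·I_D + 18.6 = 0, with roots I_D = 1.06 or 1.82 mA.
The root I_D = 1.82 mA gives V_GS = -0.832 V ≤ V_t, so take I_D = 1.06 mA.
Then V_GS = 2.75 V and V_DS = V_DD − I_D(R_D+R_S) = 17 − 1.06×5.26 = 11.4 V.
Saturation requires V_DS ≥ V_GS − V_t = 1.55 V; 11.4 ≥ 1.55 ✓.

I_D ≈ 1.1 mA, V_DS ≈ 11 V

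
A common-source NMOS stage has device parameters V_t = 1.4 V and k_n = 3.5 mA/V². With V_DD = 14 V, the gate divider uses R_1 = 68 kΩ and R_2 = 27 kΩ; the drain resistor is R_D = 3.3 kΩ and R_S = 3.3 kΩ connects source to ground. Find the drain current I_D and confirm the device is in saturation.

I_D ≈ 0.6 mA

V_G = V_DD·R_2/(R_1+R_2) = 14×27/95 = 3.98 V.
Assume saturation: I_D = (k_n/2)(V_GS − V_t)² with V_GS = V_G − I_D·R_S = 3.98 − 3.3·I_D.
Substituting gives 19.1·I_D² − 30.8·I_D + 11.6 = 0, with roots I_D = 0.604 or 1.01 mA.
The root I_D = 1.01 mA gives V_GS = 0.64 V ≤ V_t, so take I_D = 0.604 mA.
Then V_GS = 1.99 V and V_DS = V_DD − I_D(R_D+R_S) = 14 − 0.604×6.6 = 10 V.
Saturation requires V_DS ≥ V_GS − V_t = 0.587 V; 10 ≥ 0.587 ✓.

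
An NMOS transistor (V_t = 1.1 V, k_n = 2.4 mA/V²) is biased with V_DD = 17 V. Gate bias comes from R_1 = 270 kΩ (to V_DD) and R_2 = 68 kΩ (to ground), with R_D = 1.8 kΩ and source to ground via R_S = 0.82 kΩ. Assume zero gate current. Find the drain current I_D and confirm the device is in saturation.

V_G = V_DD·R_2/(R_1+R_2) = 17×68/338 = 3.42 V.
Assume saturation: I_D = (k_n/2)(V_GS − V_t)² with V_GS = V_G − I_D·R_S = 3.42 − 0.82·I_D.
Substituting gives 0.807·I_D² − 5.57·I_D + 6.46 = 0, with roots I_D = 1.48 or 5.42 mA.
The root I_D = 5.42 mA gives V_GS = -1.03 V ≤ V_t, so take I_D = 1.48 mA.
Then V_GS = 2.21 V and V_DS = V_DD − I_D(R_D+R_S) = 17 − 1.48×2.62 = 13.1 V.
Saturation requires V_DS ≥ V_GS − V_t = 1.11 V; 13.1 ≥ 1.11 ✓.

I_D ≈ 1.5 mA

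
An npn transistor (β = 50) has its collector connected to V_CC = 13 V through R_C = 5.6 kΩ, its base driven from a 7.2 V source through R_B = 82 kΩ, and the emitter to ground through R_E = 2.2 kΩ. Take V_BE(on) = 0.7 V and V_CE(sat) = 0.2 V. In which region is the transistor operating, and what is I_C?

Assume active: I_B = (7.2 − 0.7)/(82 + 51×2.2) = 0.0335 mA, I_C = β·I_B = 1.67 mA.
Then V_CE = 13 − 1.67×5.6 − 1.71×2.2 = -0.127 V < 0.2 V — the active assumption fails.
Re-solve with V_CE = 0.2 V. KCL at the emitter: V_E/R_E = (V_BB−0.7−V_E)/R_B + (V_CC−0.2−V_E)/R_C, giving V_E = 3.66 V.
I_C = (V_CC − 0.2 − V_E)/R_C = (12.8 − 3.66)/5.6 = 1.63 mA.
Check: I_B = (6.5 − 3.66)/82 = 0.0346 mA, and β·I_B = 1.73 mA > I_C, confirming saturation.

saturation; I_C ≈ 1.6 mA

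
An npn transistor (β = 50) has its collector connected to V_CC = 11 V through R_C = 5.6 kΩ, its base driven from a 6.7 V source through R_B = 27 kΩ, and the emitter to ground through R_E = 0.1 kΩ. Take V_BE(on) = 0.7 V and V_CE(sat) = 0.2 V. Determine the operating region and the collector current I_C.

saturation; I_C ≈ 1.9 mA

Assume active: I_B = (6.7 − 0.7)/(27 + 51×0.1) = 0.187 mA, I_C = β·I_B = 9.35 mA.
Then V_CE = 11 − 9.35×5.6 − 9.53×0.1 = -42.3 V < 0.2 V — the active assumption fails.
Re-solve with V_CE = 0.2 V. KCL at the emitter: V_E/R_E = (V_BB−0.7−V_E)/R_B + (V_CC−0.2−V_E)/R_C, giving V_E = 0.211 V.
I_C = (V_CC − 0.2 − V_E)/R_C = (10.8 − 0.211)/5.6 = 1.89 mA.
Check: I_B = (6 − 0.211)/27 = 0.214 mA, and β·I_B = 10.7 mA > I_C, confirming saturation.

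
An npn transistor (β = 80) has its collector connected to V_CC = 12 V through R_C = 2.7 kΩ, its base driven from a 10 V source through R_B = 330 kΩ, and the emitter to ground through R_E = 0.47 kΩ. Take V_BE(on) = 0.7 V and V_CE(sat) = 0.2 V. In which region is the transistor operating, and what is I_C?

active; I_C ≈ 2 mA

Assume active. Base-emitter loop: I_B = (V_BB − V_BE)/(R_B + (β+1)R_E) = (10 − 0.7)/(330 + 81×0.47) = 0.0253 mA.
I_C = β·I_B = 80×0.0253 = 2.02 mA.
V_CE = V_CC − I_C·R_C − I_E·R_E = 12 − 2.02×2.7 − 2.05×0.47 = 5.58 V > V_CE(sat), so the active-region assumption holds.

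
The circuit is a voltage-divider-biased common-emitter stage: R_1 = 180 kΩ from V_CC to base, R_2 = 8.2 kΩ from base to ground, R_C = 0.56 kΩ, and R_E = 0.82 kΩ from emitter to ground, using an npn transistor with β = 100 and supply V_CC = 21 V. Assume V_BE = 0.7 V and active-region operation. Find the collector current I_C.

I_C ≈ 0.24 mA

Thevenize the base divider: V_Th = V_CC·R_2/(R_1+R_2) = 21×8.2/188 = 0.915 V, R_Th = R_1‖R_2 = 7.84 kΩ.
Base-emitter loop: V_Th = I_B·R_Th + V_BE + (β+1)I_B·R_E, so I_B = (0.915 − 0.7) / (7.84 + 101×0.82) = 0.00237 mA.
I_C = β·I_B = 100×0.00237 = 0.237 mA, and I_E = (β+1)I_B = 0.239 mA.
V_CE = V_CC − I_C·R_C − I_E·R_E = 21 − 0.237×0.56 − 0.239×0.82 = 20.7 V.
V_CE = 20.7 V > 0.2 V confirms active-region operation.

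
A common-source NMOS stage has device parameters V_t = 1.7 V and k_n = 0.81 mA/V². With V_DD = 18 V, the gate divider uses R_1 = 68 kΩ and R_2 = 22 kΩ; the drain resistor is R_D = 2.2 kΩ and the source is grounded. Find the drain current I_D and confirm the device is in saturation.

V_G = V_DD·R_2/(R_1+R_2) = 18×22/90 = 4.4 V. With the source grounded, V_GS = V_G = 4.4 V.
Assume saturation: I_D = (k_n/2)(V_GS − V_t)² = (0.81/2)×(4.4 − 1.7)² = 0.405×2.7² = 2.95 mA.
V_DS = V_DD − I_D·R_D = 18 − 2.95×2.2 = 11.5 V.
Saturation requires V_DS ≥ V_GS − V_t = 2.7 V; 11.5 ≥ 2.7 ✓.

I_D ≈ 3 mA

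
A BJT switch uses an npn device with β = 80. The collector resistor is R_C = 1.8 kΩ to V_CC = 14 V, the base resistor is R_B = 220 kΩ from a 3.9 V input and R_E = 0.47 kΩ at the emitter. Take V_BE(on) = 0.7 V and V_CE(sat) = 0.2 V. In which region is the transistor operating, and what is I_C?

Assume active. Base-emitter loop: I_B = (V_BB − V_BE)/(R_B + (β+1)R_E) = (3.9 − 0.7)/(220 + 81×0.47) = 0.0124 mA.
I_C = β·I_B = 80×0.0124 = 0.992 mA.
V_CE = V_CC − I_C·R_C − I_E·R_E = 14 − 0.992×1.8 − 1×0.47 = 11.7 V > V_CE(sat), so the active-region assumption holds.

active; I_C ≈ 0.99 mA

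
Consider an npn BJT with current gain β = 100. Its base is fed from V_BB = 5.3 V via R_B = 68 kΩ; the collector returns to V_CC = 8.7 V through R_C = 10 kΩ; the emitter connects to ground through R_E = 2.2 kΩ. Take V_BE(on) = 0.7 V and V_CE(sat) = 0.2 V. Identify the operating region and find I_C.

saturation; I_C ≈ 0.69 mA

Assume active: I_B = (5.3 − 0.7)/(68 + 101×2.2) = 0.0159 mA, I_C = β·I_B = 1.59 mA.
Then V_CE = 8.7 − 1.59×10 − 1.6×2.2 = -10.7 V < 0.2 V — the active assumption fails.
Re-solve with V_CE = 0.2 V. KCL at the emitter: V_E/R_E = (V_BB−0.7−V_E)/R_B + (V_CC−0.2−V_E)/R_C, giving V_E = 1.61 V.
I_C = (V_CC − 0.2 − V_E)/R_C = (8.5 − 1.61)/10 = 0.689 mA.
Check: I_B = (4.6 − 1.61)/68 = 0.0439 mA, and β·I_B = 4.39 mA > I_C, confirming saturation.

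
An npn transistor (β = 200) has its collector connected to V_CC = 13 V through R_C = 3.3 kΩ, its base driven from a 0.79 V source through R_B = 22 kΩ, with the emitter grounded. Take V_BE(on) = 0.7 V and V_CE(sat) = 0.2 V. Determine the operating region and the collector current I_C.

active; I_C ≈ 0.82 mA

Assume active. Base-emitter loop: I_B = (V_BB − V_BE)/R_B = (0.79 − 0.7)/22 = 0.00409 mA.
I_C = β·I_B = 200×0.00409 = 0.818 mA.
V_CE = V_CC − I_C·R_C = 13 − 0.818×3.3 = 10.3 V > V_CE(sat), so the active-region assumption holds.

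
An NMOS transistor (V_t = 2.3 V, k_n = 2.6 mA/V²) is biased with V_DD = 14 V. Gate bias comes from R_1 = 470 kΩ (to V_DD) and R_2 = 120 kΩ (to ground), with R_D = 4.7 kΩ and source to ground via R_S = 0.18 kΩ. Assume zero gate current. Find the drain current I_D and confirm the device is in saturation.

I_D ≈ 0.31 mA

V_G = V_DD·R_2/(R_1+R_2) = 14×120/590 = 2.85 V.
Assume saturation: I_D = (k_n/2)(V_GS − V_t)² with V_GS = V_G − I_D·R_S = 2.85 − 0.18·I_D.
Substituting gives 0.0421·I_D² − 1.26·I_D + 0.39 = 0, with roots I_D = 0.313 or 29.5 mA.
The root I_D = 29.5 mA gives V_GS = -2.46 V ≤ V_t, so take I_D = 0.313 mA.
Then V_GS = 2.79 V and V_DS = V_DD − I_D(R_D+R_S) = 14 − 0.313×4.88 = 12.5 V.
Saturation requires V_DS ≥ V_GS − V_t = 0.491 V; 12.5 ≥ 0.491 ✓.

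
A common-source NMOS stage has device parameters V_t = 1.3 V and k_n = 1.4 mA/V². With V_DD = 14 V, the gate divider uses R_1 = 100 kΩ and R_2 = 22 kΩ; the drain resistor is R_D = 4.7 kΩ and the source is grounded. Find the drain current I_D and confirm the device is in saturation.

I_D ≈ 1 mA

V_G = V_DD·R_2/(R_1+R_2) = 14×22/122 = 2.52 V. With the source grounded, V_GS = V_G = 2.52 V.
Assume saturation: I_D = (k_n/2)(V_GS − V_t)² = (1.4/2)×(2.52 − 1.3)² = 0.7×1.22² = 1.05 mA.
V_DS = V_DD − I_D·R_D = 14 − 1.05×4.7 = 9.07 V.
Saturation requires V_DS ≥ V_GS − V_t = 1.22 V; 9.07 ≥ 1.22 ✓.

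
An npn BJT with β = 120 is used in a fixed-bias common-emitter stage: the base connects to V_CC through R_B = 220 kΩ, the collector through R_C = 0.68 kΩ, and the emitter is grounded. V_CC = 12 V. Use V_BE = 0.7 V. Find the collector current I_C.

I_C ≈ 6.2 mA

Base loop: V_CC = I_B·R_B + V_BE, so I_B = (12 − 0.7)/220 kΩ = 0.0514 mA.
In the active region I_C = β·I_B = 120 × 0.0514 = 6.16 mA.
Collector loop: V_CE = V_CC − I_C·R_C = 12 − 6.16×0.68 = 7.81 V.
Since V_CE = 7.81 V > V_CE(sat) ≈ 0.2 V, the transistor is in the active region as assumed.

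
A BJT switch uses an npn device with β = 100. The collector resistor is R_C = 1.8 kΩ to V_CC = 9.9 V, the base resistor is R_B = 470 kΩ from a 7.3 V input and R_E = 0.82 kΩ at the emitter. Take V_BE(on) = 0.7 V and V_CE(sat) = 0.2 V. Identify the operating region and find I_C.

active; I_C ≈ 1.2 mA

Assume active. Base-emitter loop: I_B = (V_BB − V_BE)/(R_B + (β+1)R_E) = (7.3 − 0.7)/(470 + 101×0.82) = 0.0119 mA.
I_C = β·I_B = 100×0.0119 = 1.19 mA.
V_CE = V_CC − I_C·R_C − I_E·R_E = 9.9 − 1.19×1.8 − 1.21×0.82 = 6.76 V > V_CE(sat), so the active-region assumption holds.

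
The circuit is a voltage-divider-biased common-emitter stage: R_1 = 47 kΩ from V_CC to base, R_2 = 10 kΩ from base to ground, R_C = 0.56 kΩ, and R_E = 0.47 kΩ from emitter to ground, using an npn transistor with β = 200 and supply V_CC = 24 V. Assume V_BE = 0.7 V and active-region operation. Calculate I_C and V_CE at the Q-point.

I_C ≈ 6.8 mA, V_CE ≈ 17 V

Thevenize the base divider: V_Th = V_CC·R_2/(R_1+R_2) = 24×10/57 = 4.21 V, R_Th = R_1‖R_2 = 8.25 kΩ.
Base-emitter loop: V_Th = I_B·R_Th + V_BE + (β+1)I_B·R_E, so I_B = (4.21 − 0.7) / (8.25 + 201×0.47) = 0.0342 mA.
I_C = β·I_B = 200×0.0342 = 6.84 mA, and I_E = (β+1)I_B = 6.87 mA.
V_CE = V_CC − I_C·R_C − I_E·R_E = 24 − 6.84×0.56 − 6.87×0.47 = 16.9 V.
V_CE = 16.9 V > 0.2 V confirms active-region operation.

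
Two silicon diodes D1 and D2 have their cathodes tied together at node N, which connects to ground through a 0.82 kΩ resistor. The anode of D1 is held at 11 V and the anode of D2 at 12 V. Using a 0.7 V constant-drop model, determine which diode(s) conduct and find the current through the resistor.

Assume both conduct. Then node N would need to be at both 11−0.7 = 10.3 V and 12−0.7 = 11.3 V, which is impossible.
Assume only D2 conducts: V_N = 12 − 0.7 = 11.3 V, so I_R = 11.3/0.82 = 13.8 mA.
Check D1: its anode-to-cathode voltage is 11 − 11.3 = -0.3 V < 0.7 V, so it is off. The assumption is consistent.

Only D2 conducts; I_R ≈ 14 mA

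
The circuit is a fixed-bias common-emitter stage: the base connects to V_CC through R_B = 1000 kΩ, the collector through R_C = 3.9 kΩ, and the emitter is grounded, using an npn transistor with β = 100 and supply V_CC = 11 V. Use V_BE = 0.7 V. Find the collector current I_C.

I_C ≈ 1 mA

Base loop: V_CC = I_B·R_B + V_BE, so I_B = (11 − 0.7)/1000 kΩ = 0.0103 mA.
In the active region I_C = β·I_B = 100 × 0.0103 = 1.03 mA.
Collector loop: V_CE = V_CC − I_C·R_C = 11 − 1.03×3.9 = 6.98 V.
Since V_CE = 6.98 V > V_CE(sat) ≈ 0.2 V, the transistor is in the active region as assumed.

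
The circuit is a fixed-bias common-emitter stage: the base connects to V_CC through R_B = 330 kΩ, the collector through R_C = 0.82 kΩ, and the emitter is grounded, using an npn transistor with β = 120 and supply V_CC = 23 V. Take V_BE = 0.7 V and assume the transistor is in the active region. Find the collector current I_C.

Base loop: V_CC = I_B·R_B + V_BE, so I_B = (23 − 0.7)/330 kΩ = 0.0676 mA.
In the active region I_C = β·I_B = 120 × 0.0676 = 8.11 mA.
Collector loop: V_CE = V_CC − I_C·R_C = 23 − 8.11×0.82 = 16.4 V.
Since V_CE = 16.4 V > V_CE(sat) ≈ 0.2 V, the transistor is in the active region as assumed.

I_C ≈ 8.1 mA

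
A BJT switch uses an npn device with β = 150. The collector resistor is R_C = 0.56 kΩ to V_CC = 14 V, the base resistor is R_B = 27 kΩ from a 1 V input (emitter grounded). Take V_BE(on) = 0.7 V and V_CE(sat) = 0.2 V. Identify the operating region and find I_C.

Assume active. Base-emitter loop: I_B = (V_BB − V_BE)/R_B = (1 − 0.7)/27 = 0.0111 mA.
I_C = β·I_B = 150×0.0111 = 1.67 mA.
V_CE = V_CC − I_C·R_C = 14 − 1.67×0.56 = 13.1 V > V_CE(sat), so the active-region assumption holds.

active; I_C ≈ 1.7 mA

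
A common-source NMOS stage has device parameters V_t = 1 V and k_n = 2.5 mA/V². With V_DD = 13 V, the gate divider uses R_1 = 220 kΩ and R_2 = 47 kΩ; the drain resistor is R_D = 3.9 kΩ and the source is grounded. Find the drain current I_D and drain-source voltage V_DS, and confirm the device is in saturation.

V_G = V_DD·R_2/(R_1+R_2) = 13×47/267 = 2.29 V. With the source grounded, V_GS = V_G = 2.29 V.
Assume saturation: I_D = (k_n/2)(V_GS − V_t)² = (2.5/2)×(2.29 − 1)² = 1.25×1.29² = 2.07 mA.
V_DS = V_DD − I_D·R_D = 13 − 2.07×3.9 = 4.91 V.
Saturation requires V_DS ≥ V_GS − V_t = 1.29 V; 4.91 ≥ 1.29 ✓.

I_D ≈ 2.1 mA, V_DS ≈ 4.9 V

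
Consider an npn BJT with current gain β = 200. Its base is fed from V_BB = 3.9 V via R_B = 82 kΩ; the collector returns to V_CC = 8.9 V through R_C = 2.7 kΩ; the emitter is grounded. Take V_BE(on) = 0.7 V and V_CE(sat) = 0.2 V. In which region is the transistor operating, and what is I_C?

saturation; I_C ≈ 3.2 mA

Assume active: I_B = (3.9 − 0.7)/82 = 0.039 mA, giving I_C = β·I_B = 7.8 mA.
But then V_CE = 8.9 − 7.8×2.7 = -12.2 V < V_CE(sat) = 0.2 V — impossible in the active region.
So the transistor is saturated. With V_CE = 0.2 V, I_C = (V_CC − 0.2)/R_C = 8.7/2.7 = 3.22 mA.
Check: β·I_B = 7.8 mA > I_C = 3.22 mA, confirming saturation.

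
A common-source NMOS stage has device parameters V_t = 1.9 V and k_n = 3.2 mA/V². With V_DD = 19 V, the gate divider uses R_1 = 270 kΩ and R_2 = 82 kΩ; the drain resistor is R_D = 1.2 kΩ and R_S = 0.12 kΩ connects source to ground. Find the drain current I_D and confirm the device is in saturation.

I_D ≈ 5.5 mA

V_G = V_DD·R_2/(R_1+R_2) = 19×82/352 = 4.43 V.
Assume saturation: I_D = (k_n/2)(V_GS − V_t)² with V_GS = V_G − I_D·R_S = 4.43 − 0.12·I_D.
Substituting gives 0.023·I_D² − 1.97·I_D + 10.2 = 0, with roots I_D = 5.54 or 80 mA.
The root I_D = 80 mA gives V_GS = -5.17 V ≤ V_t, so take I_D = 5.54 mA.
Then V_GS = 3.76 V and V_DS = V_DD − I_D(R_D+R_S) = 19 − 5.54×1.32 = 11.7 V.
Saturation requires V_DS ≥ V_GS − V_t = 1.86 V; 11.7 ≥ 1.86 ✓.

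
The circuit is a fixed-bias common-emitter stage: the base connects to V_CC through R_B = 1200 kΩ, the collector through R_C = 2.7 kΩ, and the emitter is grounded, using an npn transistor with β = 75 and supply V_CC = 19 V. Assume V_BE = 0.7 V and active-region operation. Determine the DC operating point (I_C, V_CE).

Base loop: V_CC = I_B·R_B + V_BE, so I_B = (19 − 0.7)/1200 kΩ = 0.0153 mA.
In the active region I_C = β·I_B = 75 × 0.0153 = 1.14 mA.
Collector loop: V_CE = V_CC − I_C·R_C = 19 − 1.14×2.7 = 15.9 V.
Since V_CE = 15.9 V > V_CE(sat) ≈ 0.2 V, the transistor is in the active region as assumed.

I_C ≈ 1.1 mA, V_CE ≈ 16 V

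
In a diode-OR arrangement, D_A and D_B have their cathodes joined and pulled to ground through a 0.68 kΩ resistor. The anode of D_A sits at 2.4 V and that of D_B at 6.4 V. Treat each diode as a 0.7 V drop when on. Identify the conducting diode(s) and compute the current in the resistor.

Assume both conduct. Then node N would need to be at both 2.4−0.7 = 1.7 V and 6.4−0.7 = 5.7 V, which is impossible.
Assume only D_B conducts: V_N = 6.4 − 0.7 = 5.7 V, so I_R = 5.7/0.68 = 8.38 mA.
Check D_A: its anode-to-cathode voltage is 2.4 − 5.7 = -3.3 V < 0.7 V, so it is off. The assumption is consistent.

Only D_B conducts; I_R ≈ 8.4 mA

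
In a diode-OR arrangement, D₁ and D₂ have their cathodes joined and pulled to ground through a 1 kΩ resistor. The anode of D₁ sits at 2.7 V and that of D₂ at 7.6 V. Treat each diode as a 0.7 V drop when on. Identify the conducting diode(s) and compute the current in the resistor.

Only D₂ conducts; I_R ≈ 6.9 mA

Assume both conduct. Then node N would need to be at both 2.7−0.7 = 2 V and 7.6−0.7 = 6.9 V, which is impossible.
Assume only D₂ conducts: V_N = 7.6 − 0.7 = 6.9 V, so I_R = 6.9/1 = 6.9 mA.
Check D₁: its anode-to-cathode voltage is 2.7 − 6.9 = -4.2 V < 0.7 V, so it is off. The assumption is consistent.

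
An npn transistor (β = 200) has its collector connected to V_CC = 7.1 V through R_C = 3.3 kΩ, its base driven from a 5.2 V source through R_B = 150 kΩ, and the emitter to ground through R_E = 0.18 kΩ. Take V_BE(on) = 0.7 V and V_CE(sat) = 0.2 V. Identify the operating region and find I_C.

Assume active: I_B = (5.2 − 0.7)/(150 + 201×0.18) = 0.0242 mA, I_C = β·I_B = 4.83 mA.
Then V_CE = 7.1 − 4.83×3.3 − 4.86×0.18 = -9.73 V < 0.2 V — the active assumption fails.
Re-solve with V_CE = 0.2 V. KCL at the emitter: V_E/R_E = (V_BB−0.7−V_E)/R_B + (V_CC−0.2−V_E)/R_C, giving V_E = 0.362 V.
I_C = (V_CC − 0.2 − V_E)/R_C = (6.9 − 0.362)/3.3 = 1.98 mA.
Check: I_B = (4.5 − 0.362)/150 = 0.0276 mA, and β·I_B = 5.52 mA > I_C, confirming saturation.

saturation; I_C ≈ 2 mA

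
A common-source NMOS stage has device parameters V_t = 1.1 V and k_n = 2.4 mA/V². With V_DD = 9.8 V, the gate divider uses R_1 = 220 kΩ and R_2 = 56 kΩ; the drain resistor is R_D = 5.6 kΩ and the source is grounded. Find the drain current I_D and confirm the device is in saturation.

V_G = V_DD·R_2/(R_1+R_2) = 9.8×56/276 = 1.99 V. With the source grounded, V_GS = V_G = 1.99 V.
Assume saturation: I_D = (k_n/2)(V_GS − V_t)² = (2.4/2)×(1.99 − 1.1)² = 1.2×0.888² = 0.947 mA.
V_DS = V_DD − I_D·R_D = 9.8 − 0.947×5.6 = 4.5 V.
Saturation requires V_DS ≥ V_GS − V_t = 0.888 V; 4.5 ≥ 0.888 ✓.

I_D ≈ 0.95 mA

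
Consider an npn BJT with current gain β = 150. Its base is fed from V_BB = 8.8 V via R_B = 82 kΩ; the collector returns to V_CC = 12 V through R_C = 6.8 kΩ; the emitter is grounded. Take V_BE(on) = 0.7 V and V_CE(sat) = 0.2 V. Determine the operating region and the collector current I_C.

saturation; I_C ≈ 1.7 mA

Assume active: I_B = (8.8 − 0.7)/82 = 0.0988 mA, giving I_C = β·I_B = 14.8 mA.
But then V_CE = 12 − 14.8×6.8 = -88.8 V < V_CE(sat) = 0.2 V — impossible in the active region.
So the transistor is saturated. With V_CE = 0.2 V, I_C = (V_CC − 0.2)/R_C = 11.8/6.8 = 1.74 mA.
Check: β·I_B = 14.8 mA > I_C = 1.74 mA, confirming saturation.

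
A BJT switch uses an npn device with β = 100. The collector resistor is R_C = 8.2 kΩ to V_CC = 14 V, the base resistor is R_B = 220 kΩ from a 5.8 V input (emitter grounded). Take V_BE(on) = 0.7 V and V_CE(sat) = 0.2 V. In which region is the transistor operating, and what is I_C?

Assume active: I_B = (5.8 − 0.7)/220 = 0.0232 mA, giving I_C = β·I_B = 2.32 mA.
But then V_CE = 14 − 2.32×8.2 = -5.01 V < V_CE(sat) = 0.2 V — impossible in the active region.
So the transistor is saturated. With V_CE = 0.2 V, I_C = (V_CC − 0.2)/R_C = 13.8/8.2 = 1.68 mA.
Check: β·I_B = 2.32 mA > I_C = 1.68 mA, confirming saturation.

saturation; I_C ≈ 1.7 mA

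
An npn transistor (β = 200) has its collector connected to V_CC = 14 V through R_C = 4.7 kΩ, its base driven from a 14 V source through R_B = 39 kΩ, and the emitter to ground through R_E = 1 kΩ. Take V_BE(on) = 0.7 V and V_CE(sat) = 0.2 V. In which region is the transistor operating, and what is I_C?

saturation; I_C ≈ 2.4 mA

Assume active: I_B = (14 − 0.7)/(39 + 201×1) = 0.0554 mA, I_C = β·I_B = 11.1 mA.
Then V_CE = 14 − 11.1×4.7 − 11.1×1 = -49.2 V < 0.2 V — the active assumption fails.
Re-solve with V_CE = 0.2 V. KCL at the emitter: V_E/R_E = (V_BB−0.7−V_E)/R_B + (V_CC−0.2−V_E)/R_C, giving V_E = 2.65 V.
I_C = (V_CC − 0.2 − V_E)/R_C = (13.8 − 2.65)/4.7 = 2.37 mA.
Check: I_B = (13.3 − 2.65)/39 = 0.273 mA, and β·I_B = 54.6 mA > I_C, confirming saturation.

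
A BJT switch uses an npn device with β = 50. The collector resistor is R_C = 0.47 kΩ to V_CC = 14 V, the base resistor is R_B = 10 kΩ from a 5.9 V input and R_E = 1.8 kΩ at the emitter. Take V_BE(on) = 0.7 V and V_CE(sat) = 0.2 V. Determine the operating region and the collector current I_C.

active; I_C ≈ 2.6 mA

Assume active. Base-emitter loop: I_B = (V_BB − V_BE)/(R_B + (β+1)R_E) = (5.9 − 0.7)/(10 + 51×1.8) = 0.0511 mA.
I_C = β·I_B = 50×0.0511 = 2.55 mA.
V_CE = V_CC − I_C·R_C − I_E·R_E = 14 − 2.55×0.47 − 2.61×1.8 = 8.11 V > V_CE(sat), so the active-region assumption holds.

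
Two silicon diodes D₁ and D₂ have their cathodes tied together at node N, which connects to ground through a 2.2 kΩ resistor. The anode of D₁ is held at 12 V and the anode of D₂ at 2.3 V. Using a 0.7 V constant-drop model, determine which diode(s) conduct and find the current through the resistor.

Only D₁ conducts; I_R ≈ 5.1 mA

Assume both conduct. Then node N would need to be at both 12−0.7 = 11.3 V and 2.3−0.7 = 1.6 V, which is impossible.
Assume only D₁ conducts: V_N = 12 − 0.7 = 11.3 V, so I_R = 11.3/2.2 = 5.14 mA.
Check D₂: its anode-to-cathode voltage is 2.3 − 11.3 = -9 V < 0.7 V, so it is off. The assumption is consistent.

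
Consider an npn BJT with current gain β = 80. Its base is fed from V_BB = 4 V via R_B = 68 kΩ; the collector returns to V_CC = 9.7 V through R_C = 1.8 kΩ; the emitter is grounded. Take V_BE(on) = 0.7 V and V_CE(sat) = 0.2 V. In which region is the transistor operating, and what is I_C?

Assume active. Base-emitter loop: I_B = (V_BB − V_BE)/R_B = (4 − 0.7)/68 = 0.0485 mA.
I_C = β·I_B = 80×0.0485 = 3.88 mA.
V_CE = V_CC − I_C·R_C = 9.7 − 3.88×1.8 = 2.71 V > V_CE(sat), so the active-region assumption holds.

active; I_C ≈ 3.9 mA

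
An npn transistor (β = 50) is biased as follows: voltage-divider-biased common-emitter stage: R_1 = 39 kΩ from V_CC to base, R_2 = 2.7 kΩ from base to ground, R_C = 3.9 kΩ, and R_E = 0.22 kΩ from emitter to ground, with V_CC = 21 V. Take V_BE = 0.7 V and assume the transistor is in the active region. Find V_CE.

V_CE ≈ 11 V

Thevenize the base divider: V_Th = V_CC·R_2/(R_1+R_2) = 21×2.7/41.7 = 1.36 V, R_Th = R_1‖R_2 = 2.53 kΩ.
Base-emitter loop: V_Th = I_B·R_Th + V_BE + (β+1)I_B·R_E, so I_B = (1.36 − 0.7) / (2.53 + 51×0.22) = 0.048 mA.
I_C = β·I_B = 50×0.048 = 2.4 mA, and I_E = (β+1)I_B = 2.45 mA.
V_CE = V_CC − I_C·R_C − I_E·R_E = 21 − 2.4×3.9 − 2.45×0.22 = 11.1 V.
V_CE = 11.1 V > 0.2 V confirms active-region operation.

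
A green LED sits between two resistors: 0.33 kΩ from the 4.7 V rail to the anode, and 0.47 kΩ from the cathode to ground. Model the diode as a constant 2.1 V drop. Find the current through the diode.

The two resistors are in series with the diode, so KVL gives 4.7 = I·0.33 + 2.1 + I·0.47.
I = (4.7 − 2.1) / (0.33 + 0.47) kΩ = 2.6 / 0.8 = 3.25 mA.

I ≈ 3.2 mA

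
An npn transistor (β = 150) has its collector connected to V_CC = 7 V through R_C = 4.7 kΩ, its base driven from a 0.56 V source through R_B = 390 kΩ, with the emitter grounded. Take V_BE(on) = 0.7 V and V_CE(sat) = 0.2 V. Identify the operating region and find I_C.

cutoff; I_C ≈ 0

V_BB = 0.56 V ≤ V_BE(on) = 0.7 V, so the base-emitter junction is not forward biased.
The transistor is in cutoff: I_B = I_C = 0.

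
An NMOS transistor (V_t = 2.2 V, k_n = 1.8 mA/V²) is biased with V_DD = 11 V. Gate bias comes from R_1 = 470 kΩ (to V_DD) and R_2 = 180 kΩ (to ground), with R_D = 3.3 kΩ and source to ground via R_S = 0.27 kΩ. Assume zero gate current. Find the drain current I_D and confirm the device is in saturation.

V_G = V_DD·R_2/(R_1+R_2) = 11×180/650 = 3.05 V.
Assume saturation: I_D = (k_n/2)(V_GS − V_t)² with V_GS = V_G − I_D·R_S = 3.05 − 0.27·I_D.
Substituting gives 0.0656·I_D² − 1.41·I_D + 0.644 = 0, with roots I_D = 0.467 or 21 mA.
The root I_D = 21 mA gives V_GS = -2.64 V ≤ V_t, so take I_D = 0.467 mA.
Then V_GS = 2.92 V and V_DS = V_DD − I_D(R_D+R_S) = 11 − 0.467×3.57 = 9.33 V.
Saturation requires V_DS ≥ V_GS − V_t = 0.72 V; 9.33 ≥ 0.72 ✓.

I_D ≈ 0.47 mA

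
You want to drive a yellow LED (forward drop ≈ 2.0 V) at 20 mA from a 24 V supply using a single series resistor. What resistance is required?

R ≈ 1.1 kΩ

The resistor drops V_S − V_D = 24 − 2.0 = 22 V at 20 mA.
R = 22 V / 20 mA = 1.1 kΩ.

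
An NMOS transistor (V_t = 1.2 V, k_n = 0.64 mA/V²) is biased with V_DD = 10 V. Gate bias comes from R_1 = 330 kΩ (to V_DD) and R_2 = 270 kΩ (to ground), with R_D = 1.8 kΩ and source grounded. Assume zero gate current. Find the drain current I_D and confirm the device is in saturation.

I_D ≈ 3.5 mA

V_G = V_DD·R_2/(R_1+R_2) = 10×270/600 = 4.5 V. With the source grounded, V_GS = V_G = 4.5 V.
Assume saturation: I_D = (k_n/2)(V_GS − V_t)² = (0.64/2)×(4.5 − 1.2)² = 0.32×3.3² = 3.48 mA.
V_DS = V_DD − I_D·R_D = 10 − 3.48×1.8 = 3.73 V.
Saturation requires V_DS ≥ V_GS − V_t = 3.3 V; 3.73 ≥ 3.3 ✓.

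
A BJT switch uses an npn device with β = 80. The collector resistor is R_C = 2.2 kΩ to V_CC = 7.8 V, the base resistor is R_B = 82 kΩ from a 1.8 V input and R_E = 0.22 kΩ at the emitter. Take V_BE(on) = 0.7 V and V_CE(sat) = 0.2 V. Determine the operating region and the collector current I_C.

Assume active. Base-emitter loop: I_B = (V_BB − V_BE)/(R_B + (β+1)R_E) = (1.8 − 0.7)/(82 + 81×0.22) = 0.011 mA.
I_C = β·I_B = 80×0.011 = 0.882 mA.
V_CE = V_CC − I_C·R_C − I_E·R_E = 7.8 − 0.882×2.2 − 0.893×0.22 = 5.66 V > V_CE(sat), so the active-region assumption holds.

active; I_C ≈ 0.88 mA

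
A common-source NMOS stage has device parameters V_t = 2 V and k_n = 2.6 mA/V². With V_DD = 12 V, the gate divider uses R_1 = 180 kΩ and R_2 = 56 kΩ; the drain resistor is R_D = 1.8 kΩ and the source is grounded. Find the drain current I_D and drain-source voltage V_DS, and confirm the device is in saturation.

V_G = V_DD·R_2/(R_1+R_2) = 12×56/236 = 2.85 V. With the source grounded, V_GS = V_G = 2.85 V.
Assume saturation: I_D = (k_n/2)(V_GS − V_t)² = (2.6/2)×(2.85 − 2)² = 1.3×0.847² = 0.934 mA.
V_DS = V_DD − I_D·R_D = 12 − 0.934×1.8 = 10.3 V.
Saturation requires V_DS ≥ V_GS − V_t = 0.847 V; 10.3 ≥ 0.847 ✓.

I_D ≈ 0.93 mA, V_DS ≈ 10 V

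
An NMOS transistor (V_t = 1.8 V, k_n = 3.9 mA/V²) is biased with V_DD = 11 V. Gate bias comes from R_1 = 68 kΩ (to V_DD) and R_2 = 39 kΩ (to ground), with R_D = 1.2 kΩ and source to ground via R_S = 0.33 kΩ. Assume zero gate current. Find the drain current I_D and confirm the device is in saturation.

V_G = V_DD·R_2/(R_1+R_2) = 11×39/107 = 4.01 V.
Assume saturation: I_D = (k_n/2)(V_GS − V_t)² with V_GS = V_G − I_D·R_S = 4.01 − 0.33·I_D.
Substituting gives 0.212·I_D² − 3.84·I_D + 9.52 = 0, with roots I_D = 2.96 or 15.1 mA.
The root I_D = 15.1 mA gives V_GS = -0.986 V ≤ V_t, so take I_D = 2.96 mA.
Then V_GS = 3.03 V and V_DS = V_DD − I_D(R_D+R_S) = 11 − 2.96×1.53 = 6.47 V.
Saturation requires V_DS ≥ V_GS − V_t = 1.23 V; 6.47 ≥ 1.23 ✓.

I_D ≈ 3 mA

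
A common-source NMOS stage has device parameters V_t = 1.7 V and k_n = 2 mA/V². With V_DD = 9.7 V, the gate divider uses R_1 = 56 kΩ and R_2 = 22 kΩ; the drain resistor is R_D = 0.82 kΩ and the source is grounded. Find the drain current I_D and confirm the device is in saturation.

V_G = V_DD·R_2/(R_1+R_2) = 9.7×22/78 = 2.74 V. With the source grounded, V_GS = V_G = 2.74 V.
Assume saturation: I_D = (k_n/2)(V_GS − V_t)² = (2/2)×(2.74 − 1.7)² = 1×1.04² = 1.07 mA.
V_DS = V_DD − I_D·R_D = 9.7 − 1.07×0.82 = 8.82 V.
Saturation requires V_DS ≥ V_GS − V_t = 1.04 V; 8.82 ≥ 1.04 ✓.

I_D ≈ 1.1 mA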